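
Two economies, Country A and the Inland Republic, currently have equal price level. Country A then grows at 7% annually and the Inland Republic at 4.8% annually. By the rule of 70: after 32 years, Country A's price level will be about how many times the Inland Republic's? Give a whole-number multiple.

Rate gap = 7% − 4.8% = 2.2 points.
The ratio doubles every 70/2.2 ≈ 31.82 years.
32/31.82 ≈ 1.01 doublings → ratio ≈ 2^1.01 ≈ 2.

approximately 2 times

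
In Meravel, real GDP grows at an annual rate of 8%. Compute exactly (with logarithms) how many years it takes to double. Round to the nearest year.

t = ln(2) / ln(1 + 0.08) = 0.6931 / 0.076961 ≈ 9.01.
≈ 9 years.

9 years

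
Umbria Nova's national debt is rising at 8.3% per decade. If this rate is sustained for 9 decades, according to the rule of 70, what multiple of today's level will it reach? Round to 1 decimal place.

approximately 2.1 times

Doubles every ≈ 8.43 decades (70/8.3).
9 decades is 1.07 doublings; 2^1.07 ≈ 2.1×.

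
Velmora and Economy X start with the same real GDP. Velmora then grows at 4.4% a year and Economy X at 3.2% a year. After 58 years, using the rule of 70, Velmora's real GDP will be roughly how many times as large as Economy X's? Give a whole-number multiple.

Only the 1.2-point difference matters.
70/1.2 ≈ 58.33 years per doubling of the ratio; 58 years gives 0.99 doublings, so ≈ 2×.

≈ 2 times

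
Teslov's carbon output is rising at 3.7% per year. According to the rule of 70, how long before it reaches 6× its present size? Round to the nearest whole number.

roughly 49 years

Doubling time ≈ 70/3.7 = 18.92 years.
6× is log₂ 6 ≈ 2.58 doublings, so ≈ 2.58 × 18.92 = 49 years.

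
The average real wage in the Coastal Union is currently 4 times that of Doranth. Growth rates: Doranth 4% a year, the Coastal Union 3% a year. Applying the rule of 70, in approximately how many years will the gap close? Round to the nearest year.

140 years

What matters is the difference: 1 pp.
Rule of 70 on the gap: the ratio halves every 70/1 ≈ 70.00 years.
A 4 times gap closes after 2 halvings: 2 × 70.00 ≈ 140 years.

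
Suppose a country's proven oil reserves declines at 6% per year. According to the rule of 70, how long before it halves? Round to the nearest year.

Falling at 6%, it halves about every 70/6 = 11.67 years.

about 12 years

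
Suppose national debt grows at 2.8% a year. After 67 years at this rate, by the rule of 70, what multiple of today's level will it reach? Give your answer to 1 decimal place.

about 6.4 times

Doubling time ≈ 70/2.8 = 25.00 years.
67 years / 25.00 ≈ 2.68 doublings → factor 2^2.68 ≈ 6.4.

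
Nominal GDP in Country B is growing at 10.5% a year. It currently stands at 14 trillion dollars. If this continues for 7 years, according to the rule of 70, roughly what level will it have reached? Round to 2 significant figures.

It doubles every 70/10.5 ≈ 6.67 years, so 7 years is 1.05 doublings.
2^1.05 ≈ 2.07; 14 × 2.07 ≈ 29 trillion dollars.

about 29 trillion dollars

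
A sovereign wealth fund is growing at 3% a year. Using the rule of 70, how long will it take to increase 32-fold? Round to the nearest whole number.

Doubling time ≈ 70/3 = 23.33 years.
32 = 2^5, so 5 doublings → 117 years.

roughly 117 years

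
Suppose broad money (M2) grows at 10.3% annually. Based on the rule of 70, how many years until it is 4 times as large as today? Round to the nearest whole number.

Doubling time ≈ 70/10.3 = 6.80 years.
4 = 2^2, so 2 doublings → 14 years.

14 years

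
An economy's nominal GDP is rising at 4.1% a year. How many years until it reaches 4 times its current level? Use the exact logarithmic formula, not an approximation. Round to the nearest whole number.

t = ln(4) / ln(1 + 0.041) = 1.3863 / 0.040182 ≈ 34.50.
≈ 35 years.

35 years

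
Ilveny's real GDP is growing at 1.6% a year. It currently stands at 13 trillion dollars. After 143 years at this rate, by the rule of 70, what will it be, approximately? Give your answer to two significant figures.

≈ 130 trillion dollars

It doubles every 70/1.6 ≈ 43.75 years, so 143 years is 3.27 doublings.
2^3.27 ≈ 9.65; 13 × 9.65 ≈ 130 trillion dollars.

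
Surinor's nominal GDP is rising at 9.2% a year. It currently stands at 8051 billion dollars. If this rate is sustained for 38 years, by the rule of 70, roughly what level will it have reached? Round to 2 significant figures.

Doubling time ≈ 70/9.2 = 7.61 years.
38 years is 38/7.61 ≈ 4.99 doublings, a factor of 2^4.99 ≈ 31.78.
8051 × 31.78 ≈ 260000 billion dollars.

around 260000 billion dollars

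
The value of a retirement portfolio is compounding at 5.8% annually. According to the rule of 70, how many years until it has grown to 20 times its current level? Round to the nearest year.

approximately 52 years

One doubling takes 70/5.8 = 12.07 years.
20× is log₂ 20 ≈ 4.32 doublings, so ≈ 4.32 × 12.07 = 52 years.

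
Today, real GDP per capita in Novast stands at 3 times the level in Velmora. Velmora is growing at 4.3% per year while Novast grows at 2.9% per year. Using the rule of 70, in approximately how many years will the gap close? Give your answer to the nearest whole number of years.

The growth-rate gap is 4.3% − 2.9% = 1.4 percentage points.
So the ratio between them halves every 70/1.4 ≈ 50.00 years.
A 3 times gap takes log₂(3) ≈ 1.58 halvings to close: 1.58 × 50.00 ≈ 79 years.

around 79 years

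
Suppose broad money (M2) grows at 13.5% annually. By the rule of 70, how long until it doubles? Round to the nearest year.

At 13.5%, doubling takes about 70/13.5 = 5.19 years.

roughly 5 years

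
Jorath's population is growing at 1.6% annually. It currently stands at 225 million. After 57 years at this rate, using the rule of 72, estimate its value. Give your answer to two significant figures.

≈ 540 million

It doubles every 72/1.6 ≈ 45.00 years, so 57 years is 1.27 doublings.
2^1.27 ≈ 2.41; 225 × 2.41 ≈ 540 million.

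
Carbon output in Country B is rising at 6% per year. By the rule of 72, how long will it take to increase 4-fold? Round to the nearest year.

24 years

Doubling time ≈ 72/6 = 12.00 years.
4 = 2^2, so 2 doublings → 24 years.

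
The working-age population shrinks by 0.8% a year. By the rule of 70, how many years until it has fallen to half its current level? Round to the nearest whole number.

Falling at 0.8%, it halves about every 70/0.8 = 87.50 years.

around 88 years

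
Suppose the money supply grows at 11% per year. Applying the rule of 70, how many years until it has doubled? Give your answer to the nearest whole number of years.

Doubling time ≈ 70 / 11 = 6.36 years.

approximately 6 years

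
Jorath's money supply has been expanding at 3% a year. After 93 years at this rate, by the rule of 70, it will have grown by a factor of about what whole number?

At 3% one doubling takes ≈ 23.33 years; 93 years is 4 of them, so ×16.

around 16 times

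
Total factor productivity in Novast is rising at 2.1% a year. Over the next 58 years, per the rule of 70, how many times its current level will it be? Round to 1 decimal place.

around 3.3 times

Doubles every ≈ 33.33 years (70/2.1).
58 years is 1.74 doublings; 2^1.74 ≈ 3.3×.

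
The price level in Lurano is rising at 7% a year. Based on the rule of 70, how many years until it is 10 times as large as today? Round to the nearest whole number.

At 7% it doubles every 70/7 ≈ 10.00 years.
10× is log₂ 10 ≈ 3.32 doublings, so ≈ 3.32 × 10.00 = 33 years.

about 33 years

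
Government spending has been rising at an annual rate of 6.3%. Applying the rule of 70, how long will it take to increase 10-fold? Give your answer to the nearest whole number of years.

around 37 years

One doubling takes 70/6.3 = 11.11 years.
10× is log₂ 10 ≈ 3.32 doublings, so ≈ 3.32 × 11.11 = 37 years.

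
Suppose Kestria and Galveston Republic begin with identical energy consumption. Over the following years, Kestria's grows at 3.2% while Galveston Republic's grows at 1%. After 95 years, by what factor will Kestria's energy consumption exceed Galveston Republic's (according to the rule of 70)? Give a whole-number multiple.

Rate gap = 3.2% − 1% = 2.2 points.
The ratio doubles every 70/2.2 ≈ 31.82 years.
95/31.82 ≈ 2.99 doublings → ratio ≈ 2^2.99 ≈ 8.

roughly 8 times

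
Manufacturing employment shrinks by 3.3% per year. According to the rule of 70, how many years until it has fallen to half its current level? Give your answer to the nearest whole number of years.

The rule works in reverse for decay: 70/3.3 ≈ 21.21 years to halve.

approximately 21 years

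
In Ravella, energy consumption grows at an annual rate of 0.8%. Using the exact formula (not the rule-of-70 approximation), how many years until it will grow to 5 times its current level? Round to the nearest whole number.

t = ln(5) / ln(1 + 0.008) = 1.6094 / 0.007968 ≈ 201.98.
≈ 202 years.

202 years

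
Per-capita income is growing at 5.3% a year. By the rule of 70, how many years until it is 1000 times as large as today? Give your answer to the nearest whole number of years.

approximately 132 years

One doubling takes 70/5.3 = 13.21 years.
1000× is log₂ 1000 ≈ 9.97 doublings, so ≈ 9.97 × 13.21 = 132 years.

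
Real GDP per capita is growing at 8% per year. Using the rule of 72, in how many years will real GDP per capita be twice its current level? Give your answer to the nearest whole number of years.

roughly 9 years

72/8 ≈ 9.00, so it doubles roughly every 9 years.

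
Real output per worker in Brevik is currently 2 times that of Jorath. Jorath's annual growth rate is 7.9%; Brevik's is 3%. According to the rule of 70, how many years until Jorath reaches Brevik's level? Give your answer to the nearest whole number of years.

roughly 14 years

What matters is the difference: 4.9 pp.
Rule of 70 on the gap: the ratio halves every 70/4.9 ≈ 14.29 years.
A 2 times gap closes after 1 halving: 1 × 14.29 ≈ 14 years.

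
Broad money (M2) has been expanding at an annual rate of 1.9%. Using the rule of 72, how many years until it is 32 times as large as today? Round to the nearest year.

At 1.9% it doubles every 72/1.9 ≈ 37.89 years.
32× is 5 doublings, so 5 × 37.89 ≈ 189 years.

189 years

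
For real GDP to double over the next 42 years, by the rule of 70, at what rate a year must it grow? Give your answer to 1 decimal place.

roughly 1.7%

70 / 42 ≈ 1.67, so about 1.7% a year.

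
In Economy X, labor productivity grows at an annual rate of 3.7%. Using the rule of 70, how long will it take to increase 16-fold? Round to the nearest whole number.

≈ 76 years

Doubling time ≈ 70/3.7 = 18.92 years.
Getting to 16× needs 4 doublings: 4 × 18.92 ≈ 76 years.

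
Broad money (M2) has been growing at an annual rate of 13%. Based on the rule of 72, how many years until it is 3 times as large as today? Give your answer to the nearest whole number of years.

about 9 years

One doubling takes 72/13 = 5.54 years.
Reaching 3× takes log₂(3) ≈ 1.58 doublings.
1.58 × 5.54 ≈ 9 years.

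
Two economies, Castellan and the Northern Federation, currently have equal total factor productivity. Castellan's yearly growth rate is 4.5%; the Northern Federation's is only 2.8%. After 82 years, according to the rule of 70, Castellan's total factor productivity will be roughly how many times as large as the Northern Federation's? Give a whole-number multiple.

Rate gap = 4.5% − 2.8% = 1.7 points.
The ratio doubles every 70/1.7 ≈ 41.18 years.
82/41.18 ≈ 1.99 doublings → ratio ≈ 2^1.99 ≈ 4.

4 times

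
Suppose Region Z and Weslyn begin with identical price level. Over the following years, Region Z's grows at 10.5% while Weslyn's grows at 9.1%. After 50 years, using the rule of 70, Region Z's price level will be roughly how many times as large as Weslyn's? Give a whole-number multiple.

Rate gap = 10.5% − 9.1% = 1.4 points.
The ratio doubles every 70/1.4 ≈ 50.00 years.
50/50.00 ≈ 1.00 doublings → ratio ≈ 2^1.00 ≈ 2.

approximately 2 times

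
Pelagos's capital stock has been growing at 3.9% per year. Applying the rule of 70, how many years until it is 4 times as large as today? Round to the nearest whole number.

At 3.9% it doubles every 70/3.9 ≈ 17.95 years.
4× is 2 doublings, so 2 × 17.95 ≈ 36 years.

around 36 years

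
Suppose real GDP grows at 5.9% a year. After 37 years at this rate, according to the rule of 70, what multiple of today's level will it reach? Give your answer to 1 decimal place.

roughly 8.7 times

Doubles every ≈ 11.86 years (70/5.9).
37 years is 3.12 doublings; 2^3.12 ≈ 8.7×.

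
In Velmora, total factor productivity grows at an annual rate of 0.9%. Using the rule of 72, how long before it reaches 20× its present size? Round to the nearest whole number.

346 years

At 0.9% it doubles every 72/0.9 ≈ 80.00 years.
20× is log₂ 20 ≈ 4.32 doublings, so ≈ 4.32 × 80.00 = 346 years.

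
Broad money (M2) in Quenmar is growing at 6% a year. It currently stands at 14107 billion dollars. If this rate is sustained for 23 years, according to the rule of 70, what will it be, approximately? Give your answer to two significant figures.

approximately 55000 billion dollars

Doubling time ≈ 70/6 = 11.67 years.
23 years is 23/11.67 ≈ 1.97 doublings, a factor of 2^1.97 ≈ 3.92.
14107 × 3.92 ≈ 55000 billion dollars.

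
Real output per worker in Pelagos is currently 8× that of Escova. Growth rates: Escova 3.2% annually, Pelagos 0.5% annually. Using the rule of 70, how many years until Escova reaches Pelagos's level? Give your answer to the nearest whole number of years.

roughly 78 years

Escova gains on Pelagos at 3.2% − 0.5% = 2.7 points a year.
At that relative rate the gap halves every 70/2.7 ≈ 25.93 years.
An 8× gap closes after 3 halvings: 3 × 25.93 ≈ 78 years.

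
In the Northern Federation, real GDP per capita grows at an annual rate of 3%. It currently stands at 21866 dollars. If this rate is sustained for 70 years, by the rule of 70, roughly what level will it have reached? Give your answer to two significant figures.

about 170000 dollars

Doubling time ≈ 70/3 = 23.33 years.
70 years is 70/23.33 ≈ 3.00 doublings, a factor of 2^3.00 ≈ 8.00.
21866 × 8.00 ≈ 170000 dollars.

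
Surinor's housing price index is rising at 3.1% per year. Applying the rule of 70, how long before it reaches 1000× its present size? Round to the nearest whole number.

around 225 years

At 3.1% it doubles every 70/3.1 ≈ 22.58 years.
Reaching 1000× takes log₂(1000) ≈ 9.97 doublings.
9.97 × 22.58 ≈ 225 years.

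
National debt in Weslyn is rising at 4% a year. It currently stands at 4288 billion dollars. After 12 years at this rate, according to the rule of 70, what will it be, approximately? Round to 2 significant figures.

Doubling time ≈ 70/4 = 17.50 years.
12 years is 12/17.50 ≈ 0.69 doublings, a factor of 2^0.69 ≈ 1.61.
4288 × 1.61 ≈ 6900 billion dollars.

6900 billion dollars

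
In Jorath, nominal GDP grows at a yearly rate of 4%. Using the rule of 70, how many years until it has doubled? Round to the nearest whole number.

Doubling time ≈ 70 / 4 = 17.50 years.

18 years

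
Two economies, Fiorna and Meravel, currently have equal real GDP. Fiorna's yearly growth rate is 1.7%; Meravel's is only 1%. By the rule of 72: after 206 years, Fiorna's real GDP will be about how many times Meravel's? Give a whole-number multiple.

≈ 4 times

Fiorna pulls ahead at 0.7 pp per year, so the ratio doubles every 72/0.7 ≈ 102.86 years.
In 206 years that's 2.00 doublings: 2^2.00 ≈ 4.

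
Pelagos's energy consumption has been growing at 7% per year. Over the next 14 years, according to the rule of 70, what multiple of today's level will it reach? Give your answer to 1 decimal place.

about 2.6 times

Doubling time ≈ 70/7 = 10.00 years.
14 years / 10.00 ≈ 1.40 doublings → factor 2^1.40 ≈ 2.6.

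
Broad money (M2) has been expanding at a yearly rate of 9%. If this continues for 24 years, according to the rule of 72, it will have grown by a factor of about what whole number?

roughly 8 times

Doubling time ≈ 72/9 = 8.00 years.
24/8.00 ≈ 3 doublings, so about 2^3 = 8×.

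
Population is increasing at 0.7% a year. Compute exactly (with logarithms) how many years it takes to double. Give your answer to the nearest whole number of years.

t = ln(2) / ln(1 + 0.007) = 0.6931 / 0.006976 ≈ 99.35.
≈ 99 years.

99 years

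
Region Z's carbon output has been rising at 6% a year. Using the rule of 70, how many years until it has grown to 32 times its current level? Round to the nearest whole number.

Doubling time ≈ 70/6 = 11.67 years.
32 = 2^5, so 5 doublings → 58 years.

≈ 58 years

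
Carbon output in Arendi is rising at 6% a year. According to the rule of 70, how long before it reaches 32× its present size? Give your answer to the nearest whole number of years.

approximately 58 years

One doubling takes 70/6 = 11.67 years.
32 = 2^5, so 5 doublings → 58 years.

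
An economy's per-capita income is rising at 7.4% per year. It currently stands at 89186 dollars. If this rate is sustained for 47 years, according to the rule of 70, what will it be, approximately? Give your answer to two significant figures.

≈ 2800000 dollars

Doubling time ≈ 70/7.4 = 9.46 years.
47 years is 47/9.46 ≈ 4.97 doublings, a factor of 2^4.97 ≈ 31.34.
89186 × 31.34 ≈ 2800000 dollars.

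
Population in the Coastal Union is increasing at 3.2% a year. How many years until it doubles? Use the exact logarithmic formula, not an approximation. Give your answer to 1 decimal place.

22.0 years

t = ln(2) / ln(1 + 0.032) = 0.6931 / 0.031499 ≈ 22.00.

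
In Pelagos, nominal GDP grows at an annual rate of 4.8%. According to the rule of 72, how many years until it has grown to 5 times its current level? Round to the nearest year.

35 years

One doubling takes 72/4.8 = 15.00 years.
5× is log₂ 5 ≈ 2.32 doublings, so ≈ 2.32 × 15.00 = 35 years.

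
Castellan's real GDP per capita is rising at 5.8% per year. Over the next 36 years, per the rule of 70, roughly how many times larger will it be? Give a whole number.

Doubling time ≈ 70/5.8 = 12.07 years.
36/12.07 ≈ 3 doublings, so about 2^3 = 8×.

approximately 8 times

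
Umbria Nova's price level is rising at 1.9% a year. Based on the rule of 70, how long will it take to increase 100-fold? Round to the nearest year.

≈ 245 years

Doubling time ≈ 70/1.9 = 36.84 years.
Reaching 100× takes log₂(100) ≈ 6.64 doublings.
6.64 × 36.84 ≈ 245 years.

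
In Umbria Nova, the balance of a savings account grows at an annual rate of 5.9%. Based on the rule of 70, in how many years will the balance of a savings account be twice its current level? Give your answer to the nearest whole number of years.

70/5.9 ≈ 11.86, so it doubles roughly every 12 years.

approximately 12 years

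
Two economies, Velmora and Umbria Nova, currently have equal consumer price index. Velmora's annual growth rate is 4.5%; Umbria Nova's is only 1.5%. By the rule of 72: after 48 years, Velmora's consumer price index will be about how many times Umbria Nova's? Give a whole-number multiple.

about 4 times

Only the 3-point difference matters.
72/3 ≈ 24.00 years per doubling of the ratio; 48 years gives 2.00 doublings, so ≈ 4×.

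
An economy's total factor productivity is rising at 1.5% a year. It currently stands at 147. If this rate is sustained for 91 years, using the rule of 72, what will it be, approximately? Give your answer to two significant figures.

Doubling time ≈ 72/1.5 = 48.00 years.
91 years is 91/48.00 ≈ 1.90 doublings, a factor of 2^1.90 ≈ 3.73.
147 × 3.73 ≈ 550.

≈ 550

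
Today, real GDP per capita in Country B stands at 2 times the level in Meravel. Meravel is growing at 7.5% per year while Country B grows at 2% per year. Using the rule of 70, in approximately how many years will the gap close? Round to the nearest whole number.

What matters is the difference: 5.5 pp.
Rule of 70 on the gap: the ratio halves every 70/5.5 ≈ 12.73 years.
A 2 times gap closes after 1 halving: 1 × 12.73 ≈ 13 years.

roughly 13 years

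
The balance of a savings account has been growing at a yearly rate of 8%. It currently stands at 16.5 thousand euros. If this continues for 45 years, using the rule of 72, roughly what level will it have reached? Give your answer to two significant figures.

approximately 530 thousand euros

It doubles every 72/8 ≈ 9.00 years, so 45 years is 5.00 doublings.
2^5.00 ≈ 32.00; 16.5 × 32.00 ≈ 530 thousand euros.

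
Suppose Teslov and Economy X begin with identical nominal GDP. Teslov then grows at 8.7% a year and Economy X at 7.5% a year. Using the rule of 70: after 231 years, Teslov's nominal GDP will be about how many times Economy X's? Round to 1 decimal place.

15.6 times

Teslov pulls ahead at 1.2 pp per year, so the ratio doubles every 70/1.2 ≈ 58.33 years.
In 231 years that's 3.96 doublings: 2^3.96 ≈ 15.6.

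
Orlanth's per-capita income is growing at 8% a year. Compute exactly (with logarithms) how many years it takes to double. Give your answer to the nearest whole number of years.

t = ln(2) / ln(1 + 0.08) = 0.6931 / 0.076961 ≈ 9.01.
≈ 9 years.

9 years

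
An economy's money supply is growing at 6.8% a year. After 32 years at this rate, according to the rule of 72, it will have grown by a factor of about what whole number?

At 6.8% one doubling takes ≈ 10.59 years; 32 years is 3 of them, so ×8.

roughly 8 times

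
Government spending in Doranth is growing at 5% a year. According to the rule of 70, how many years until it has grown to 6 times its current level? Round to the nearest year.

approximately 36 years

Doubling time ≈ 70/5 = 14.00 years.
Reaching 6× takes log₂(6) ≈ 2.58 doublings.
2.58 × 14.00 ≈ 36 years.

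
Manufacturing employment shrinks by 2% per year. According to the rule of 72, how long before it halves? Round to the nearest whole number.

about 36 years

Falling at 2%, it halves about every 72/2 = 36.00 years.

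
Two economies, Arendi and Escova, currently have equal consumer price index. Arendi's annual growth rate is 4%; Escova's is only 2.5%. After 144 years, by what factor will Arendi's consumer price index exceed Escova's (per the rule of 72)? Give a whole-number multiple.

Arendi pulls ahead at 1.5 pp per year, so the ratio doubles every 72/1.5 ≈ 48.00 years.
In 144 years that's 3.00 doublings: 2^3.00 ≈ 8.

roughly 8 times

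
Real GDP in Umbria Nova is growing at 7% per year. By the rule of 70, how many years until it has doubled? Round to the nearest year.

≈ 10 years

70/7 ≈ 10.00, so it doubles roughly every 10 years.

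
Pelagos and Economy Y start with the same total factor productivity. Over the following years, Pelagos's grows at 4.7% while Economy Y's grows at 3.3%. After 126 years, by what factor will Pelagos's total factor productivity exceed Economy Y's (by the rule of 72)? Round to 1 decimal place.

Only the 1.4-point difference matters.
72/1.4 ≈ 51.43 years per doubling of the ratio; 126 years gives 2.45 doublings, so ≈ 5.5×.

5.5 times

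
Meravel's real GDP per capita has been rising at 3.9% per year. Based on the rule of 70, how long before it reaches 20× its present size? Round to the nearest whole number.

Doubling time ≈ 70/3.9 = 17.95 years.
20× is log₂ 20 ≈ 4.32 doublings, so ≈ 4.32 × 17.95 = 78 years.

78 years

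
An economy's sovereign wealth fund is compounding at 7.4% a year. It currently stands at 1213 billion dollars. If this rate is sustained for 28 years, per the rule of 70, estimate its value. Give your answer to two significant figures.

approximately 9400 billion dollars

Doubling time ≈ 70/7.4 = 9.46 years.
28 years is 28/9.46 ≈ 2.96 doublings, a factor of 2^2.96 ≈ 7.78.
1213 × 7.78 ≈ 9400 billion dollars.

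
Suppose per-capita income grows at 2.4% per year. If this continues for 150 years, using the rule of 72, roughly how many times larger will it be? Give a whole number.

32 times

72/2.4 ≈ 30.00 years per doubling.
150 years fits 5 doublings: 2^5 = 32.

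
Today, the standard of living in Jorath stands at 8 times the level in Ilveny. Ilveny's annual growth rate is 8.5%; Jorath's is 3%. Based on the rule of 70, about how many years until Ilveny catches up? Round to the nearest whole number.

What matters is the difference: 5.5 pp.
Rule of 70 on the gap: the ratio halves every 70/5.5 ≈ 12.73 years.
An 8 times gap closes after 3 halvings: 3 × 12.73 ≈ 38 years.

roughly 38 years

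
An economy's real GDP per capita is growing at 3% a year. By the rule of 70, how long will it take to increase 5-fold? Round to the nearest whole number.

around 54 years

One doubling takes 70/3 = 23.33 years.
Reaching 5× takes log₂(5) ≈ 2.32 doublings.
2.32 × 23.33 ≈ 54 years.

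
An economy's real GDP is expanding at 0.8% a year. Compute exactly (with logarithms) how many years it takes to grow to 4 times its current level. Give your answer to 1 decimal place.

174.0 years

t = ln(4) / ln(1 + 0.008) = 1.3863 / 0.007968 ≈ 173.98.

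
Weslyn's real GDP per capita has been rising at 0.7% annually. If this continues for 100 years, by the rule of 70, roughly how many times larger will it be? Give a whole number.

Doubling time ≈ 70/0.7 = 100.00 years.
100/100.00 ≈ 1 doubling, so about 2^1 = 2×.

approximately 2 times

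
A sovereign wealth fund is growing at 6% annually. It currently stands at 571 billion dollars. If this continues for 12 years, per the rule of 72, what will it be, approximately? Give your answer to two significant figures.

It doubles every 72/6 ≈ 12.00 years, so 12 years is 1.00 doublings.
2^1.00 ≈ 2.00; 571 × 2.00 ≈ 1100 billion dollars.

≈ 1100 billion dollars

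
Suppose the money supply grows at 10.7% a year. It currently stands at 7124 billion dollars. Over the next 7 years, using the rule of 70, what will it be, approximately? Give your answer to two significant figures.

Doubling time ≈ 70/10.7 = 6.54 years.
7 years is 7/6.54 ≈ 1.07 doublings, a factor of 2^1.07 ≈ 2.10.
7124 × 2.10 ≈ 15000 billion dollars.

around 15000 billion dollars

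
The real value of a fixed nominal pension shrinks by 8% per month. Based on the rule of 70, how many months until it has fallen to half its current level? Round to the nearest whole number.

Falling at 8%, it halves about every 70/8 = 8.75 months.

9 months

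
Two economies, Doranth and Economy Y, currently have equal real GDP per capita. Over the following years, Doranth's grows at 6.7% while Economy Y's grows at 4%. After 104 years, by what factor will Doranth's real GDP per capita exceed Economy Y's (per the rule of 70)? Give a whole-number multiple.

roughly 16 times

Rate gap = 6.7% − 4% = 2.7 points.
The ratio doubles every 70/2.7 ≈ 25.93 years.
104/25.93 ≈ 4.01 doublings → ratio ≈ 2^4.01 ≈ 16.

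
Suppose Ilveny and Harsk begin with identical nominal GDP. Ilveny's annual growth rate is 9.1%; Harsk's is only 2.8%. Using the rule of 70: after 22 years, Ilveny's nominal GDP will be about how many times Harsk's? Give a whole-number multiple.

Only the 6.3-point difference matters.
70/6.3 ≈ 11.11 years per doubling of the ratio; 22 years gives 1.98 doublings, so ≈ 4×.

about 4 times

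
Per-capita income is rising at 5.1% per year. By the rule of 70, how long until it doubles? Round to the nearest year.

70/5.1 ≈ 13.73, so it doubles roughly every 14 years.

about 14 years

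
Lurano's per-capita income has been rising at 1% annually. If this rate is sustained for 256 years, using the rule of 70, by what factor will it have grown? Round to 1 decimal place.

roughly 12.6 times

Doubling time ≈ 70/1 = 70.00 years.
256 years / 70.00 ≈ 3.66 doublings → factor 2^3.66 ≈ 12.6.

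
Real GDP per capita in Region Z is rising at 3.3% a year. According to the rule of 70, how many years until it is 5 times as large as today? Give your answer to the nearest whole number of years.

Doubling time ≈ 70/3.3 = 21.21 years.
5× is log₂ 5 ≈ 2.32 doublings, so ≈ 2.32 × 21.21 = 49 years.

approximately 49 years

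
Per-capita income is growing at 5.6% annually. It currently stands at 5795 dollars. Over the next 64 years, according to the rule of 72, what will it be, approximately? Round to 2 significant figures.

approximately 180000 dollars

It doubles every 72/5.6 ≈ 12.86 years, so 64 years is 4.98 doublings.
2^4.98 ≈ 31.56; 5795 × 31.56 ≈ 180000 dollars.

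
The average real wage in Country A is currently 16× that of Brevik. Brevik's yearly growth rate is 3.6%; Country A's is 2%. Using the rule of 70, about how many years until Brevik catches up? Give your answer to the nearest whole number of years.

roughly 175 years

The growth-rate gap is 3.6% − 2% = 1.6 percentage points.
So the ratio between them halves every 70/1.6 ≈ 43.75 years.
A 16× gap closes after 4 halvings: 4 × 43.75 ≈ 175 years.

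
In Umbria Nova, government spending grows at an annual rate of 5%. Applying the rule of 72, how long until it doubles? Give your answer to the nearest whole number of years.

At 5%, doubling takes about 72/5 = 14.40 years.

about 14 years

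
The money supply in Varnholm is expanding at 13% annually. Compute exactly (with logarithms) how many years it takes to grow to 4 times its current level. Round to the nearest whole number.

11 years

t = ln(4) / ln(1 + 0.13) = 1.3863 / 0.122218 ≈ 11.34.
≈ 11 years.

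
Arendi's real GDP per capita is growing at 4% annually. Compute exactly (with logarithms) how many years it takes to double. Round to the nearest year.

18 years

t = ln(2) / ln(1 + 0.04) = 0.6931 / 0.039221 ≈ 17.67.
≈ 18 years.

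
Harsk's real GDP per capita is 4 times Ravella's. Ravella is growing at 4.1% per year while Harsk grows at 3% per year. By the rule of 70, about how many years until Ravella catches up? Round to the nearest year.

127 years

Ravella gains on Harsk at 4.1% − 3% = 1.1 points a year.
At that relative rate the gap halves every 70/1.1 ≈ 63.64 years.
A 4 times gap closes after 2 halvings: 2 × 63.64 ≈ 127 years.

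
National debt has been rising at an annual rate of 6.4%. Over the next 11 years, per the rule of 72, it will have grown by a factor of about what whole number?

approximately 2 times

Doubling time ≈ 72/6.4 = 11.25 years.
11/11.25 ≈ 1 doubling, so about 2^1 = 2×.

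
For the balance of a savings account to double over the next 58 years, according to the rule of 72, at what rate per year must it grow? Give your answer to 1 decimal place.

72 / 58 ≈ 1.24, so about 1.2% per year.

roughly 1.2%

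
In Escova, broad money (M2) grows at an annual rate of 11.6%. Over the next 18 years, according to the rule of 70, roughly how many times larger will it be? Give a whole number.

Doubling time ≈ 70/11.6 = 6.03 years.
18/6.03 ≈ 3 doublings, so about 2^3 = 8×.

around 8 times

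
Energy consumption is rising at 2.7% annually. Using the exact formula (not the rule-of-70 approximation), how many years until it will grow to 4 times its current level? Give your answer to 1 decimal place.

52.0 years

t = ln(4) / ln(1 + 0.027) = 1.3863 / 0.026642 ≈ 52.03.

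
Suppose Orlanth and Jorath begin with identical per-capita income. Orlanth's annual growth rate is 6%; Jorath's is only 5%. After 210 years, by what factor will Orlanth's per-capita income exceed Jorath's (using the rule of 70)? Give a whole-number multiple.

around 8 times

Only the 1-point difference matters.
70/1 ≈ 70.00 years per doubling of the ratio; 210 years gives 3.00 doublings, so ≈ 8×.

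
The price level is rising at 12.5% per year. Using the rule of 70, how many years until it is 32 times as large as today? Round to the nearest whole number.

28 years

At 12.5% it doubles every 70/12.5 ≈ 5.60 years.
32 = 2^5, so 5 doublings → 28 years.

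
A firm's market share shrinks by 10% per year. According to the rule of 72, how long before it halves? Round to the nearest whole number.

≈ 7 years

Falling at 10%, it halves about every 72/10 = 7.20 years.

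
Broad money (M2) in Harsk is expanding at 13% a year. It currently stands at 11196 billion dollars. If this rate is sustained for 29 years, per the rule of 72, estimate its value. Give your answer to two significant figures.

about 420000 billion dollars

It doubles every 72/13 ≈ 5.54 years, so 29 years is 5.23 doublings.
2^5.23 ≈ 37.53; 11196 × 37.53 ≈ 420000 billion dollars.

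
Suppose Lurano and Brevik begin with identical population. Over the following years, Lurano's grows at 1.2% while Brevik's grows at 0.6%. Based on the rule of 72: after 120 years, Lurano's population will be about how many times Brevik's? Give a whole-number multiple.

Only the 0.6-point difference matters.
72/0.6 ≈ 120.00 years per doubling of the ratio; 120 years gives 1.00 doublings, so ≈ 2×.

around 2 times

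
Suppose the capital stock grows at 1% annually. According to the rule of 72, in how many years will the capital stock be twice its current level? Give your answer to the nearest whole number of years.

At 1%, doubling takes about 72/1 = 72.00 years.

around 72 years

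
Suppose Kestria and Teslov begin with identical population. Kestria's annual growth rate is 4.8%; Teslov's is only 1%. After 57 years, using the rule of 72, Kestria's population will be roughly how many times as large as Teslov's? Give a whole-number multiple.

8 times

Rate gap = 4.8% − 1% = 3.8 points.
The ratio doubles every 72/3.8 ≈ 18.95 years.
57/18.95 ≈ 3.01 doublings → ratio ≈ 2^3.01 ≈ 8.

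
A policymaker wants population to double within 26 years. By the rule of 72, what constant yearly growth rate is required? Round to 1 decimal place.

72 / 26 ≈ 2.77, so about 2.8% per year.

roughly 2.8%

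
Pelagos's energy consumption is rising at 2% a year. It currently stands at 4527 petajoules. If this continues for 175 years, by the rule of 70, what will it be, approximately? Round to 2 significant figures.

It doubles every 70/2 ≈ 35.00 years, so 175 years is 5.00 doublings.
2^5.00 ≈ 32.00; 4527 × 32.00 ≈ 140000 petajoules.

around 140000 petajoules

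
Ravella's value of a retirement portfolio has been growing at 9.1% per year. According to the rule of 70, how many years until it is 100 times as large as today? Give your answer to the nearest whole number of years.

51 years

Doubling time ≈ 70/9.1 = 7.69 years.
100× is log₂ 100 ≈ 6.64 doublings, so ≈ 6.64 × 7.69 = 51 years.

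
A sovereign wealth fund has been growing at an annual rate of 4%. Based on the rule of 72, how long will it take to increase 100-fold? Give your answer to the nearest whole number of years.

about 120 years

One doubling takes 72/4 = 18.00 years.
100× is log₂ 100 ≈ 6.64 doublings, so ≈ 6.64 × 18.00 = 120 years.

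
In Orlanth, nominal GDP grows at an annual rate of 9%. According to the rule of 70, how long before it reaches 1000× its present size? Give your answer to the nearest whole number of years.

around 78 years

Doubling time ≈ 70/9 = 7.78 years.
Reaching 1000× takes log₂(1000) ≈ 9.97 doublings.
9.97 × 7.78 ≈ 78 years.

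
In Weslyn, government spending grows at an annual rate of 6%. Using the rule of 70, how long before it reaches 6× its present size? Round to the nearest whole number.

roughly 30 years

Doubling time ≈ 70/6 = 11.67 years.
6× is log₂ 6 ≈ 2.58 doublings, so ≈ 2.58 × 11.67 = 30 years.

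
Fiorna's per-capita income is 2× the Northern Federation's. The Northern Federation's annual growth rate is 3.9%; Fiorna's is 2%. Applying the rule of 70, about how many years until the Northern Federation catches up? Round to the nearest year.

The growth-rate gap is 3.9% − 2% = 1.9 percentage points.
So the ratio between them halves every 70/1.9 ≈ 36.84 years.
A 2× gap closes after 1 halving: 1 × 36.84 ≈ 37 years.

around 37 years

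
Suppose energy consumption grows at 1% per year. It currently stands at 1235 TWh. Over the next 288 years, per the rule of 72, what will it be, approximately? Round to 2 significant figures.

It doubles every 72/1 ≈ 72.00 years, so 288 years is 4.00 doublings.
2^4.00 ≈ 16.00; 1235 × 16.00 ≈ 20000 TWh.

around 20000 TWh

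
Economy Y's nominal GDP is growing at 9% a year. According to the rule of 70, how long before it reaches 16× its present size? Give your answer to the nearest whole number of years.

approximately 31 years

Doubling time ≈ 70/9 = 7.78 years.
16 = 2^4, so 4 doublings → 31 years.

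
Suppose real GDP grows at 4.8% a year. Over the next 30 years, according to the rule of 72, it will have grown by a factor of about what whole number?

72/4.8 ≈ 15.00 years per doubling.
30 years fits 2 doublings: 2^2 = 4.

about 4 times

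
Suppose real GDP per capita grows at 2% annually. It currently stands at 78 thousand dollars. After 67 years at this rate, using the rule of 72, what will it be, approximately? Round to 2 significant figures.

around 280 thousand dollars

Doubling time ≈ 72/2 = 36.00 years.
67 years is 67/36.00 ≈ 1.86 doublings, a factor of 2^1.86 ≈ 3.63.
78 × 3.63 ≈ 280 thousand dollars.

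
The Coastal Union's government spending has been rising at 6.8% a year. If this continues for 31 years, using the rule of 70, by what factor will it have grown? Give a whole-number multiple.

8 times

At 6.8% one doubling takes ≈ 10.29 years; 31 years is 3 of them, so ×8.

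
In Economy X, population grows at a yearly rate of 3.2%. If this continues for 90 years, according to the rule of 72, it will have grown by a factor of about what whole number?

Doubling time ≈ 72/3.2 = 22.50 years.
90/22.50 ≈ 4 doublings, so about 2^4 = 16×.

≈ 16 times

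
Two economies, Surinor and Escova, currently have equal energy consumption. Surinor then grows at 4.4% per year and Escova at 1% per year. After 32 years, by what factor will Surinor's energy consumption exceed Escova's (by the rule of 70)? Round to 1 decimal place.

Rate gap = 4.4% − 1% = 3.4 points.
The ratio doubles every 70/3.4 ≈ 20.59 years.
32/20.59 ≈ 1.55 doublings → ratio ≈ 2^1.55 ≈ 2.9.

≈ 2.9 times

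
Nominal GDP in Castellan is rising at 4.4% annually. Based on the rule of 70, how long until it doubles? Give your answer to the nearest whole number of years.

70/4.4 ≈ 15.91, so it doubles roughly every 16 years.

≈ 16 years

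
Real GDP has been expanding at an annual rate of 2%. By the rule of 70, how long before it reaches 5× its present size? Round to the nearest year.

approximately 81 years

At 2% it doubles every 70/2 ≈ 35.00 years.
5× is log₂ 5 ≈ 2.32 doublings, so ≈ 2.32 × 35.00 = 81 years.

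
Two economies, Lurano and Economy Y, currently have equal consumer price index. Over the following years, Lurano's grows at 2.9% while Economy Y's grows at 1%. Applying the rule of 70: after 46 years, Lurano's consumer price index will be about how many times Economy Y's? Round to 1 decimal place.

Rate gap = 2.9% − 1% = 1.9 points.
The ratio doubles every 70/1.9 ≈ 36.84 years.
46/36.84 ≈ 1.25 doublings → ratio ≈ 2^1.25 ≈ 2.4.

approximately 2.4 times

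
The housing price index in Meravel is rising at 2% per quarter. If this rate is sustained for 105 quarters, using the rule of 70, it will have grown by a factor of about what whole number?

Doubling time ≈ 70/2 = 35.00 quarters.
105/35.00 ≈ 3 doublings, so about 2^3 = 8×.

approximately 8 times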